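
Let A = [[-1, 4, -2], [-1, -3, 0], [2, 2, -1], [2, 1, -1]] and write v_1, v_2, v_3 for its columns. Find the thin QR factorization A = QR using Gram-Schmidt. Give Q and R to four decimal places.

Q = [[-0.3162, 0.8581, -0.4022], [-0.3162, -0.4767, -0.7915], [0.6325, 0.1907, -0.1687], [0.6325, 0.0000, -0.4282]], R = [[3.1623, 1.5811, -0.6325], [0.0000, 5.2440, -1.9069], [0.0000, 0.0000, 1.4013]]

e_1 = v_1/‖v_1‖ = (-1, -1, 2, 2)/3.1623 = (-0.3162, -0.3162, 0.6325, 0.6325).
r_{12} = e_1·v_2 = 1.5811.
u_2 = v_2 − 1.5811·e_1 = (4.5000, -2.5000, 1.0000, 0.0000).
‖u_2‖ = 5.2440, so e_2 = (0.8581, -0.4767, 0.1907, 0.0000).
r_{13} = e_1·v_3 = -0.6325; r_{23} = e_2·v_3 = -1.9069.
u_3 = v_3 + 0.6325·e_1 + 1.9069·e_2 = (-0.5636, -1.1091, -0.2364, -0.6000).
‖u_3‖ = 1.4013, so e_3 = (-0.4022, -0.7915, -0.1687, -0.4282).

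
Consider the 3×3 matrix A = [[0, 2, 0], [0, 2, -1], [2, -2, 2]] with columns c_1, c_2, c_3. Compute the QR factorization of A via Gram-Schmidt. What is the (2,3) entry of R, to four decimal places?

r_{23} = -0.7071

c_1 = (0, 0, 2); ‖c_1‖ = 2.0000, so e_1 = (0.0000, 0.0000, 1.0000).
e_1·c_2 = 0.0000·2 + 0.0000·2 + 1.0000·(-2) = -2.0000.
u_2 = c_2 + 2.0000·e_1 = (2.0000, 2.0000, 0.0000).
‖u_2‖ = 2.8284, so e_2 = (0.7071, 0.7071, 0.0000).
r_{23} = e_2·c_3 = -0.7071.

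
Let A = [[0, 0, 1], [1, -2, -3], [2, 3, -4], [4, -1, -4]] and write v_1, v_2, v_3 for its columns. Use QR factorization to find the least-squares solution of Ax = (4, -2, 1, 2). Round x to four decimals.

x = (2.0340, 0.5408, 1.2857)

q_1 = v_1/‖v_1‖ = (0, 1, 2, 4)/4.5826 = (0.0000, 0.2182, 0.4364, 0.8729).
r_{12} = q_1·v_2 = 0.0000.
u_2 = v_2 + 0.0000·q_1 = (0.0000, -2.0000, 3.0000, -1.0000).
‖u_2‖ = 3.7417, so q_2 = (0.0000, -0.5345, 0.8018, -0.2673).
r_{13} = q_1·v_3 = -5.8919; r_{23} = q_2·v_3 = -0.5345.
u_3 = v_3 + 5.8919·q_1 + 0.5345·q_2 = (1.0000, -2.0000, -1.0000, 1.0000).
‖u_3‖ = 2.6458, so q_3 = (0.3780, -0.7559, -0.3780, 0.3780).
Qᵀb = (1.7457, 1.3363, 3.4017).
Back-substitute: x_3 = 3.4017/2.6458 = 1.2857.
x_2 = (1.3363 + 0.5345·1.2857)/3.7417 = 0.5408.
x_1 = (1.7457 + 0.0000·0.5408 + 5.8919·1.2857)/4.5826 = 2.0340.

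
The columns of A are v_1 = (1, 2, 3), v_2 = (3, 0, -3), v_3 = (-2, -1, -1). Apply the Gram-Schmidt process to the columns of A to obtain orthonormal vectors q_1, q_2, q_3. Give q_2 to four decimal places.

q_1 = v_1/‖v_1‖ = (1, 2, 3)/3.7417 = (0.2673, 0.5345, 0.8018).
r_{12} = q_1·v_2 = -1.6036.
u_2 = v_2 + 1.6036·q_1 = (3.4286, 0.8571, -1.7143).
‖u_2‖ = 3.9279, so q_2 = (0.8729, 0.2182, -0.4364).

q_2 = (0.8729, 0.2182, -0.4364)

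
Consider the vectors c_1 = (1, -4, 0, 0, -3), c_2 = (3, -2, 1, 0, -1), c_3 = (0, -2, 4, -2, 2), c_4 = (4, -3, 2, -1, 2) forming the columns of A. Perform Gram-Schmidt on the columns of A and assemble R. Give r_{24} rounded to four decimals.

r_{24} = 4.6183

q_1 = c_1/‖c_1‖ = (1, -4, 0, 0, -3)/5.0990 = (0.1961, -0.7845, 0.0000, 0.0000, -0.5883).
r_{12} = q_1·c_2 = 2.7456.
u_2 = c_2 − 2.7456·q_1 = (2.4615, 0.1538, 1.0000, 0.0000, 0.6154).
‖u_2‖ = 2.7316, so q_2 = (0.9011, 0.0563, 0.3661, 0.0000, 0.2253).
r_{24} = q_2·c_4 = 4.6183.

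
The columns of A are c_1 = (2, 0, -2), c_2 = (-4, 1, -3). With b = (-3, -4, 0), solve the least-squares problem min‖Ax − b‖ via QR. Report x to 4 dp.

x = (-0.6863, 0.2549)

q_1 = c_1/‖c_1‖ = (2, 0, -2)/2.8284 = (0.7071, 0.0000, -0.7071).
r_{12} = q_1·c_2 = -0.7071.
u_2 = c_2 + 0.7071·q_1 = (-3.5000, 1.0000, -3.5000).
‖u_2‖ = 5.0498, so q_2 = (-0.6931, 0.1980, -0.6931).
Qᵀb = (-2.1213, 1.2872).
Back-substitute: x_2 = 1.2872/5.0498 = 0.2549.
x_1 = (-2.1213 + 0.7071·0.2549)/2.8284 = -0.6863.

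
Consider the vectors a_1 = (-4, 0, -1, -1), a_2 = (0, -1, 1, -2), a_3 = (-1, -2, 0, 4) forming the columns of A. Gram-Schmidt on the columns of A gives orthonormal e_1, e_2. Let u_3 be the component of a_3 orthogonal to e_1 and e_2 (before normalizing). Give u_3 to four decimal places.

u_3 = (-0.7757, -3.0093, 1.0654, 2.0374)

a_1 = (-4, 0, -1, -1); ‖a_1‖ = 4.2426, so e_1 = (-0.9428, 0.0000, -0.2357, -0.2357).
e_1·a_2 = (-0.9428)·0 + 0.0000·(-1) + (-0.2357)·1 + (-0.2357)·(-2) = 0.2357.
u_2 = a_2 − 0.2357·e_1 = (0.2222, -1.0000, 1.0556, -1.9444).
‖u_2‖ = 2.4381, so e_2 = (0.0911, -0.4102, 0.4329, -0.7975).
e_1·a_3 = (-0.9428)·(-1) + 0.0000·(-2) + (-0.2357)·0 + (-0.2357)·4 = 0.0000; e_2·a_3 = 0.0911·(-1) + (-0.4102)·(-2) + 0.4329·0 + (-0.7975)·4 = -2.4609.
u_3 = a_3 + 0.0000·e_1 + 2.4609·e_2 = (-0.7757, -3.0093, 1.0654, 2.0374).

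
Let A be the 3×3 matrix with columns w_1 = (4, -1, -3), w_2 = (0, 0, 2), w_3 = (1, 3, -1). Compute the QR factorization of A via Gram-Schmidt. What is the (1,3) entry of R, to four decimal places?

e_1 = w_1/‖w_1‖ = (4, -1, -3)/5.0990 = (0.7845, -0.1961, -0.5883).
r_{13} = e_1·w_3 = 0.7845.

r_{13} = 0.7845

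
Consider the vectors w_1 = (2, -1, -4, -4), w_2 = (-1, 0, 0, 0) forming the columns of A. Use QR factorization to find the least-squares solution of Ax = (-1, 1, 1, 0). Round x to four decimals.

x = (-0.1515, 0.6970)

e_1 = w_1/‖w_1‖ = (2, -1, -4, -4)/6.0828 = (0.3288, -0.1644, -0.6576, -0.6576).
r_{12} = e_1·w_2 = -0.3288.
u_2 = w_2 + 0.3288·e_1 = (-0.8919, -0.0541, -0.2162, -0.2162).
‖u_2‖ = 0.9444, so e_2 = (-0.9444, -0.0572, -0.2289, -0.2289).
Qᵀb = (-1.1508, 0.6582).
Back-substitute: x_2 = 0.6582/0.9444 = 0.6970.
x_1 = (-1.1508 + 0.3288·0.6970)/6.0828 = -0.1515.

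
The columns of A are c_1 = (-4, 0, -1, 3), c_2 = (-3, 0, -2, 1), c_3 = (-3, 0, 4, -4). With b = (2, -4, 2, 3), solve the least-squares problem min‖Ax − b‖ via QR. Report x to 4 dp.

e_1 = c_1/‖c_1‖ = (-4, 0, -1, 3)/5.0990 = (-0.7845, 0.0000, -0.1961, 0.5883).
r_{12} = e_1·c_2 = 3.3340.
u_2 = c_2 − 3.3340·e_1 = (-0.3846, 0.0000, -1.3462, -0.9615).
‖u_2‖ = 1.6984, so e_2 = (-0.2265, 0.0000, -0.7926, -0.5661).
r_{13} = e_1·c_3 = -0.7845; r_{23} = e_2·c_3 = -0.2265.
u_3 = c_3 + 0.7845·e_1 + 0.2265·e_2 = (-3.6667, 0.0000, 3.6667, -3.6667).
‖u_3‖ = 6.3509, so e_3 = (-0.5774, 0.0000, 0.5774, -0.5774).
Qᵀb = (-0.1961, -3.7365, -1.7321).
Back-substitute: x_3 = -1.7321/6.3509 = -0.2727.
x_2 = (-3.7365 + 0.2265·(-0.2727))/1.6984 = -2.2364.
x_1 = (-0.1961 − 3.3340·(-2.2364) + 0.7845·(-0.2727))/5.0990 = 1.3818.

x = (1.3818, -2.2364, -0.2727)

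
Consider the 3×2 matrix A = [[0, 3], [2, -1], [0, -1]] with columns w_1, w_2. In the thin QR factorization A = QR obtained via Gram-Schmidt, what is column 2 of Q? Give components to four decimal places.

e_2 = (0.9487, 0.0000, -0.3162)

w_1 = (0, 2, 0); ‖w_1‖ = 2.0000, so e_1 = (0.0000, 1.0000, 0.0000).
e_1·w_2 = 0.0000·3 + 1.0000·(-1) + 0.0000·(-1) = -1.0000.
u_2 = w_2 + 1.0000·e_1 = (3.0000, 0.0000, -1.0000).
‖u_2‖ = 3.1623, so e_2 = (0.9487, 0.0000, -0.3162).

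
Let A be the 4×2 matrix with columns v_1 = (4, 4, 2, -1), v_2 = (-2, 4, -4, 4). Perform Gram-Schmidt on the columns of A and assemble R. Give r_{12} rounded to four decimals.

v_1 = (4, 4, 2, -1); ‖v_1‖ = 6.0828, so q_1 = (0.6576, 0.6576, 0.3288, -0.1644).
r_{12} = q_1·v_2 = -0.6576.

r_{12} = -0.6576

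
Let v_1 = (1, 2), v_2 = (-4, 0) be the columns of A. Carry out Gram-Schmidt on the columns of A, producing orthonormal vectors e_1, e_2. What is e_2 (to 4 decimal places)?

e_2 = (-0.8944, 0.4472)

e_1 = v_1/‖v_1‖ = (1, 2)/2.2361 = (0.4472, 0.8944).
r_{12} = e_1·v_2 = -1.7889.
u_2 = v_2 + 1.7889·e_1 = (-3.2000, 1.6000).
‖u_2‖ = 3.5777, so e_2 = (-0.8944, 0.4472).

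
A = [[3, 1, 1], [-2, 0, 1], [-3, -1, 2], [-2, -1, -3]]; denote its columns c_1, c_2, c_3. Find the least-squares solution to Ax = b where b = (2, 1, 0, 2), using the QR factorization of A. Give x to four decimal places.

x = (-0.2889, 0.9778, -0.3111)

c_1 = (3, -2, -3, -2); ‖c_1‖ = 5.0990, so e_1 = (0.5883, -0.3922, -0.5883, -0.3922).
e_1·c_2 = 0.5883·1 + (-0.3922)·0 + (-0.5883)·(-1) + (-0.3922)·(-1) = 1.5689.
u_2 = c_2 − 1.5689·e_1 = (0.0769, 0.6154, -0.0769, -0.3846).
‖u_2‖ = 0.7338, so e_2 = (0.1048, 0.8386, -0.1048, -0.5241).
e_1·c_3 = 0.5883·1 + (-0.3922)·1 + (-0.5883)·2 + (-0.3922)·(-3) = 0.1961; e_2·c_3 = 0.1048·1 + 0.8386·1 + (-0.1048)·2 + (-0.5241)·(-3) = 2.3062.
u_3 = c_3 − 0.1961·e_1 − 2.3062·e_2 = (0.6429, -0.8571, 2.3571, -1.7143).
‖u_3‖ = 3.1053, so e_3 = (0.2070, -0.2760, 0.7591, -0.5521).
Qᵀb = (0.0000, 0.0000, -0.9661).
Back-substitute: x_3 = -0.9661/3.1053 = -0.3111.
x_2 = (0.0000 − 2.3062·(-0.3111))/0.7338 = 0.9778.
x_1 = (0.0000 − 1.5689·0.9778 − 0.1961·(-0.3111))/5.0990 = -0.2889.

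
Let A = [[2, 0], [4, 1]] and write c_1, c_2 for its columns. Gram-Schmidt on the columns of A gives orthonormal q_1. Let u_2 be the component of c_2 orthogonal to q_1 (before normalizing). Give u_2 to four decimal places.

u_2 = (-0.4000, 0.2000)

c_1 = (2, 4); ‖c_1‖ = 4.4721, so q_1 = (0.4472, 0.8944).
q_1·c_2 = 0.4472·0 + 0.8944·1 = 0.8944.
u_2 = c_2 − 0.8944·q_1 = (-0.4000, 0.2000).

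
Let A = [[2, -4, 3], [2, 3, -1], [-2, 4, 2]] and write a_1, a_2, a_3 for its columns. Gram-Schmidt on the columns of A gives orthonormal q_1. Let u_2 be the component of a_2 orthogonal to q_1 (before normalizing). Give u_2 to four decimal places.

u_2 = (-2.3333, 4.6667, 2.3333)

a_1 = (2, 2, -2); ‖a_1‖ = 3.4641, so q_1 = (0.5774, 0.5774, -0.5774).
q_1·a_2 = 0.5774·(-4) + 0.5774·3 + (-0.5774)·4 = -2.8868.
u_2 = a_2 + 2.8868·q_1 = (-2.3333, 4.6667, 2.3333).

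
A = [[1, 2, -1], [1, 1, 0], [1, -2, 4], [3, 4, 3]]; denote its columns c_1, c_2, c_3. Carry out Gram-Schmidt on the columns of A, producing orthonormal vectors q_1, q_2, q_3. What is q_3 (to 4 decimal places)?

q_3 = (-0.6303, -0.6348, -0.0626, 0.4426)

q_1 = c_1/‖c_1‖ = (1, 1, 1, 3)/3.4641 = (0.2887, 0.2887, 0.2887, 0.8660).
r_{12} = q_1·c_2 = 3.7528.
u_2 = c_2 − 3.7528·q_1 = (0.9167, -0.0833, -3.0833, 0.7500).
‖u_2‖ = 3.3040, so q_2 = (0.2774, -0.0252, -0.9332, 0.2270).
r_{13} = q_1·c_3 = 3.4641; r_{23} = q_2·c_3 = -3.3293.
u_3 = c_3 − 3.4641·q_1 + 3.3293·q_2 = (-1.0763, -1.0840, -0.1069, 0.7557).
‖u_3‖ = 1.7076, so q_3 = (-0.6303, -0.6348, -0.0626, 0.4426).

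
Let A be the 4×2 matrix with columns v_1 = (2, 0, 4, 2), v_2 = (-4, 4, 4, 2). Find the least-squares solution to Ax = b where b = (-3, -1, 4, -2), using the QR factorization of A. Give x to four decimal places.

x = (0.0652, 0.3696)

v_1 = (2, 0, 4, 2); ‖v_1‖ = 4.8990, so e_1 = (0.4082, 0.0000, 0.8165, 0.4082).
e_1·v_2 = 0.4082·(-4) + 0.0000·4 + 0.8165·4 + 0.4082·2 = 2.4495.
u_2 = v_2 − 2.4495·e_1 = (-5.0000, 4.0000, 2.0000, 1.0000).
‖u_2‖ = 6.7823, so e_2 = (-0.7372, 0.5898, 0.2949, 0.1474).
Qᵀb = (1.2247, 2.5065).
Back-substitute: x_2 = 2.5065/6.7823 = 0.3696.
x_1 = (1.2247 − 2.4495·0.3696)/4.8990 = 0.0652.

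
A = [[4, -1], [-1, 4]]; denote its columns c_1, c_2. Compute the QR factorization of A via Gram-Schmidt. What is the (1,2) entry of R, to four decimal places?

r_{12} = -1.9403

c_1 = (4, -1); ‖c_1‖ = 4.1231, so q_1 = (0.9701, -0.2425).
r_{12} = q_1·c_2 = -1.9403.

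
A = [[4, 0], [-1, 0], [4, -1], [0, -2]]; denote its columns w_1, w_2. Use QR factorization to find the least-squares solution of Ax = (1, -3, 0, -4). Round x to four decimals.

w_1 = (4, -1, 4, 0); ‖w_1‖ = 5.7446, so e_1 = (0.6963, -0.1741, 0.6963, 0.0000).
e_1·w_2 = 0.6963·0 + (-0.1741)·0 + 0.6963·(-1) + 0.0000·(-2) = -0.6963.
u_2 = w_2 + 0.6963·e_1 = (0.4848, -0.1212, -0.5152, -2.0000).
‖u_2‖ = 2.1249, so e_2 = (0.2282, -0.0570, -0.2424, -0.9412).
Qᵀb = (1.2185, 4.1642).
Back-substitute: x_2 = 4.1642/2.1249 = 1.9597.
x_1 = (1.2185 + 0.6963·1.9597)/5.7446 = 0.4497.

x = (0.4497, 1.9597)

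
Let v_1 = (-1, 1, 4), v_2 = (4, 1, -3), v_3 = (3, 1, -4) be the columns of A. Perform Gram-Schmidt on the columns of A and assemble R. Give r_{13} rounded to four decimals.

r_{13} = -4.2426

e_1 = v_1/‖v_1‖ = (-1, 1, 4)/4.2426 = (-0.2357, 0.2357, 0.9428).
r_{13} = e_1·v_3 = -4.2426.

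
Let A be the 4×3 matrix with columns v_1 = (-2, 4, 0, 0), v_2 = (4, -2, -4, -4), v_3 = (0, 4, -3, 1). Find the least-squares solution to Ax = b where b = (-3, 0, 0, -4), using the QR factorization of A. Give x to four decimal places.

x = (1.8529, 0.6471, -1.2941)

q_1 = v_1/‖v_1‖ = (-2, 4, 0, 0)/4.4721 = (-0.4472, 0.8944, 0.0000, 0.0000).
r_{12} = q_1·v_2 = -3.5777.
u_2 = v_2 + 3.5777·q_1 = (2.4000, 1.2000, -4.0000, -4.0000).
‖u_2‖ = 6.2610, so q_2 = (0.3833, 0.1917, -0.6389, -0.6389).
r_{13} = q_1·v_3 = 3.5777; r_{23} = q_2·v_3 = 2.0444.
u_3 = v_3 − 3.5777·q_1 − 2.0444·q_2 = (0.8163, 0.4082, -1.6939, 2.3061).
‖u_3‖ = 3.0034, so q_3 = (0.2718, 0.1359, -0.5640, 0.7678).
Qᵀb = (1.3416, 1.4055, -3.8868).
Back-substitute: x_3 = -3.8868/3.0034 = -1.2941.
x_2 = (1.4055 − 2.0444·(-1.2941))/6.2610 = 0.6471.
x_1 = (1.3416 + 3.5777·0.6471 − 3.5777·(-1.2941))/4.4721 = 1.8529.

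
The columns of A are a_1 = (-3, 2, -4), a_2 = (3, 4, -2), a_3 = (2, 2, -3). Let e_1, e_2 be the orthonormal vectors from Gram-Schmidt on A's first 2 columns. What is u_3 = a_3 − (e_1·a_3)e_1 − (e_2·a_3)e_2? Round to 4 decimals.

u_3 = (0.6364, -0.9545, -0.9545)

e_1 = a_1/‖a_1‖ = (-3, 2, -4)/5.3852 = (-0.5571, 0.3714, -0.7428).
r_{12} = e_1·a_2 = 1.2999.
u_2 = a_2 − 1.2999·e_1 = (3.7241, 3.5172, -1.0345).
‖u_2‖ = 5.2259, so e_2 = (0.7126, 0.6730, -0.1980).
r_{13} = e_1·a_3 = 1.8570; r_{23} = e_2·a_3 = 3.3652.
u_3 = a_3 − 1.8570·e_1 − 3.3652·e_2 = (0.6364, -0.9545, -0.9545).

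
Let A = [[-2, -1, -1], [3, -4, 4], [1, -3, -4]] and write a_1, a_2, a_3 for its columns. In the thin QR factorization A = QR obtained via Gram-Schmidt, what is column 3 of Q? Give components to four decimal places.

e_3 = (0.3581, 0.5013, -0.7877)

e_1 = a_1/‖a_1‖ = (-2, 3, 1)/3.7417 = (-0.5345, 0.8018, 0.2673).
r_{12} = e_1·a_2 = -3.4744.
u_2 = a_2 + 3.4744·e_1 = (-2.8571, -1.2143, -2.0714).
‖u_2‖ = 3.7321, so e_2 = (-0.7656, -0.3254, -0.5550).
r_{13} = e_1·a_3 = 2.6726; r_{23} = e_2·a_3 = 1.6842.
u_3 = a_3 − 2.6726·e_1 − 1.6842·e_2 = (1.7179, 2.4051, -3.7795).
‖u_3‖ = 4.7980, so e_3 = (0.3581, 0.5013, -0.7877).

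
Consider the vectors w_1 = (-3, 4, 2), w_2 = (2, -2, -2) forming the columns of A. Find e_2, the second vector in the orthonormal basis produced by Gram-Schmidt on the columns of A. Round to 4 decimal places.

w_1 = (-3, 4, 2); ‖w_1‖ = 5.3852, so e_1 = (-0.5571, 0.7428, 0.3714).
e_1·w_2 = (-0.5571)·2 + 0.7428·(-2) + 0.3714·(-2) = -3.3425.
u_2 = w_2 + 3.3425·e_1 = (0.1379, 0.4828, -0.7586).
‖u_2‖ = 0.9097, so e_2 = (0.1516, 0.5307, -0.8339).

e_2 = (0.1516, 0.5307, -0.8339)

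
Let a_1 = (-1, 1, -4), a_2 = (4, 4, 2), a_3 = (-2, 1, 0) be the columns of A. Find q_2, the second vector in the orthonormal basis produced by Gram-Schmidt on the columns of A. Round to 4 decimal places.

q_2 = (0.6242, 0.7803, 0.0390)

q_1 = a_1/‖a_1‖ = (-1, 1, -4)/4.2426 = (-0.2357, 0.2357, -0.9428).
r_{12} = q_1·a_2 = -1.8856.
u_2 = a_2 + 1.8856·q_1 = (3.5556, 4.4444, 0.2222).
‖u_2‖ = 5.6960, so q_2 = (0.6242, 0.7803, 0.0390).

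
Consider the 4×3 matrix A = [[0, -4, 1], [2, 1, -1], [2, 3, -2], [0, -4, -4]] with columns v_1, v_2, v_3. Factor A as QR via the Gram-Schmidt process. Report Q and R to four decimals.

e_1 = v_1/‖v_1‖ = (0, 2, 2, 0)/2.8284 = (0.0000, 0.7071, 0.7071, 0.0000).
r_{12} = e_1·v_2 = 2.8284.
u_2 = v_2 − 2.8284·e_1 = (-4.0000, -1.0000, 1.0000, -4.0000).
‖u_2‖ = 5.8310, so e_2 = (-0.6860, -0.1715, 0.1715, -0.6860).
r_{13} = e_1·v_3 = -2.1213; r_{23} = e_2·v_3 = 1.8865.
u_3 = v_3 + 2.1213·e_1 − 1.8865·e_2 = (2.2941, 0.8235, -0.8235, -2.7059).
‖u_3‖ = 3.7338, so e_3 = (0.6144, 0.2206, -0.2206, -0.7247).

Q = [[0.0000, -0.6860, 0.6144], [0.7071, -0.1715, 0.2206], [0.7071, 0.1715, -0.2206], [0.0000, -0.6860, -0.7247]], R = [[2.8284, 2.8284, -2.1213], [0.0000, 5.8310, 1.8865], [0.0000, 0.0000, 3.7338]]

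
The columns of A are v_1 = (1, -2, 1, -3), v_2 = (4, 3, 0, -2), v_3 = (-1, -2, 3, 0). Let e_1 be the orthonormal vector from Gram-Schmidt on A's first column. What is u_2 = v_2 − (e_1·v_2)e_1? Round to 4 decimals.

e_1 = v_1/‖v_1‖ = (1, -2, 1, -3)/3.8730 = (0.2582, -0.5164, 0.2582, -0.7746).
r_{12} = e_1·v_2 = 1.0328.
u_2 = v_2 − 1.0328·e_1 = (3.7333, 3.5333, -0.2667, -1.2000).

u_2 = (3.7333, 3.5333, -0.2667, -1.2000)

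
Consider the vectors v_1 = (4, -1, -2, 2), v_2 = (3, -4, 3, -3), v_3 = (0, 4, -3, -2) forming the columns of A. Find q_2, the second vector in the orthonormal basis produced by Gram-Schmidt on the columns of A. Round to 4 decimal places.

q_2 = (0.3626, -0.5900, 0.5101, -0.5101)

v_1 = (4, -1, -2, 2); ‖v_1‖ = 5.0000, so q_1 = (0.8000, -0.2000, -0.4000, 0.4000).
q_1·v_2 = 0.8000·3 + (-0.2000)·(-4) + (-0.4000)·3 + 0.4000·(-3) = 0.8000.
u_2 = v_2 − 0.8000·q_1 = (2.3600, -3.8400, 3.3200, -3.3200).
‖u_2‖ = 6.5085, so q_2 = (0.3626, -0.5900, 0.5101, -0.5101).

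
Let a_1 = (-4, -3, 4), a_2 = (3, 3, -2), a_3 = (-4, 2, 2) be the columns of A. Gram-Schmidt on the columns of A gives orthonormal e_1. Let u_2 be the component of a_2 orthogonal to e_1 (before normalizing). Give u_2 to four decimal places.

a_1 = (-4, -3, 4); ‖a_1‖ = 6.4031, so e_1 = (-0.6247, -0.4685, 0.6247).
e_1·a_2 = (-0.6247)·3 + (-0.4685)·3 + 0.6247·(-2) = -4.5290.
u_2 = a_2 + 4.5290·e_1 = (0.1707, 0.8780, 0.8293).

u_2 = (0.1707, 0.8780, 0.8293)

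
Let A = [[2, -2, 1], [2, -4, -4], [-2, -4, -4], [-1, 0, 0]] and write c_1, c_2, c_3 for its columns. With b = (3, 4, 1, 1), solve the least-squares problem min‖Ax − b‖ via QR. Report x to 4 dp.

x = (0.5556, -0.8380, 0.2130)

c_1 = (2, 2, -2, -1); ‖c_1‖ = 3.6056, so q_1 = (0.5547, 0.5547, -0.5547, -0.2774).
q_1·c_2 = 0.5547·(-2) + 0.5547·(-4) + (-0.5547)·(-4) + (-0.2774)·0 = -1.1094.
u_2 = c_2 + 1.1094·q_1 = (-1.3846, -3.3846, -4.6154, -0.3077).
‖u_2‖ = 5.8965, so q_2 = (-0.2348, -0.5740, -0.7827, -0.0522).
q_1·c_3 = 0.5547·1 + 0.5547·(-4) + (-0.5547)·(-4) + (-0.2774)·0 = 0.5547; q_2·c_3 = (-0.2348)·1 + (-0.5740)·(-4) + (-0.7827)·(-4) + (-0.0522)·0 = 5.1921.
u_3 = c_3 − 0.5547·q_1 − 5.1921·q_2 = (1.9115, -1.3274, 0.3717, 0.4248).
‖u_3‖ = 2.3947, so q_3 = (0.7982, -0.5543, 0.1552, 0.1774).
Qᵀb = (3.0509, -3.8354, 0.5100).
Back-substitute: x_3 = 0.5100/2.3947 = 0.2130.
x_2 = (-3.8354 − 5.1921·0.2130)/5.8965 = -0.8380.
x_1 = (3.0509 + 1.1094·(-0.8380) − 0.5547·0.2130)/3.6056 = 0.5556.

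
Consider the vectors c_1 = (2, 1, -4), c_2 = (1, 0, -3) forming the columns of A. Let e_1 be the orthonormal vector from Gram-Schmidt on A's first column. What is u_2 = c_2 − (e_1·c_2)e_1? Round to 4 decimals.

u_2 = (-0.3333, -0.6667, -0.3333)

c_1 = (2, 1, -4); ‖c_1‖ = 4.5826, so e_1 = (0.4364, 0.2182, -0.8729).
e_1·c_2 = 0.4364·1 + 0.2182·0 + (-0.8729)·(-3) = 3.0551.
u_2 = c_2 − 3.0551·e_1 = (-0.3333, -0.6667, -0.3333).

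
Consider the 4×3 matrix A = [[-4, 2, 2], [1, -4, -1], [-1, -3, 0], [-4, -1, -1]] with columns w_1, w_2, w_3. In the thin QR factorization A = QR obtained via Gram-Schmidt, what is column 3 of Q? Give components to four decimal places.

e_1 = w_1/‖w_1‖ = (-4, 1, -1, -4)/5.8310 = (-0.6860, 0.1715, -0.1715, -0.6860).
r_{12} = e_1·w_2 = -0.8575.
u_2 = w_2 + 0.8575·e_1 = (1.4118, -3.8529, -3.1471, -1.5882).
‖u_2‖ = 5.4097, so e_2 = (0.2610, -0.7122, -0.5817, -0.2936).
r_{13} = e_1·w_3 = -0.8575; r_{23} = e_2·w_3 = 1.5278.
u_3 = w_3 + 0.8575·e_1 − 1.5278·e_2 = (1.0131, 0.2352, 0.7417, -1.1397).
‖u_3‖ = 1.7119, so e_3 = (0.5918, 0.1374, 0.4333, -0.6657).

e_3 = (0.5918, 0.1374, 0.4333, -0.6657)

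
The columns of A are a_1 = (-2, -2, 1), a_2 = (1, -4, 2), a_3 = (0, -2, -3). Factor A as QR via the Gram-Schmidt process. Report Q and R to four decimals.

Q = [[-0.6667, 0.7454, 0.0000], [-0.6667, -0.5963, -0.4472], [0.3333, 0.2981, -0.8944]], R = [[3.0000, 2.6667, 0.3333], [0.0000, 3.7268, 0.2981], [0.0000, 0.0000, 3.5777]]

a_1 = (-2, -2, 1); ‖a_1‖ = 3.0000, so e_1 = (-0.6667, -0.6667, 0.3333).
e_1·a_2 = (-0.6667)·1 + (-0.6667)·(-4) + 0.3333·2 = 2.6667.
u_2 = a_2 − 2.6667·e_1 = (2.7778, -2.2222, 1.1111).
‖u_2‖ = 3.7268, so e_2 = (0.7454, -0.5963, 0.2981).
e_1·a_3 = (-0.6667)·0 + (-0.6667)·(-2) + 0.3333·(-3) = 0.3333; e_2·a_3 = 0.7454·0 + (-0.5963)·(-2) + 0.2981·(-3) = 0.2981.
u_3 = a_3 − 0.3333·e_1 − 0.2981·e_2 = (0.0000, -1.6000, -3.2000).
‖u_3‖ = 3.5777, so e_3 = (0.0000, -0.4472, -0.8944).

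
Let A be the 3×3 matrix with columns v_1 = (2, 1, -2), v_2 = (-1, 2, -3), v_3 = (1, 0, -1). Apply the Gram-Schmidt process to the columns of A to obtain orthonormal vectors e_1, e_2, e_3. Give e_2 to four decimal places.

e_1 = v_1/‖v_1‖ = (2, 1, -2)/3.0000 = (0.6667, 0.3333, -0.6667).
r_{12} = e_1·v_2 = 2.0000.
u_2 = v_2 − 2.0000·e_1 = (-2.3333, 1.3333, -1.6667).
‖u_2‖ = 3.1623, so e_2 = (-0.7379, 0.4216, -0.5270).

e_2 = (-0.7379, 0.4216, -0.5270)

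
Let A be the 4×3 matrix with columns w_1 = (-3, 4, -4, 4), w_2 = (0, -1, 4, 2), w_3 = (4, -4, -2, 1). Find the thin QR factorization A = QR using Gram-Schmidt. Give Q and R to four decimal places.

w_1 = (-3, 4, -4, 4); ‖w_1‖ = 7.5498, so q_1 = (-0.3974, 0.5298, -0.5298, 0.5298).
q_1·w_2 = (-0.3974)·0 + 0.5298·(-1) + (-0.5298)·4 + 0.5298·2 = -1.5894.
u_2 = w_2 + 1.5894·q_1 = (-0.6316, -0.1579, 3.1579, 2.8421).
‖u_2‖ = 4.2981, so q_2 = (-0.1469, -0.0367, 0.7347, 0.6612).
q_1·w_3 = (-0.3974)·4 + 0.5298·(-4) + (-0.5298)·(-2) + 0.5298·1 = -2.1193; q_2·w_3 = (-0.1469)·4 + (-0.0367)·(-4) + 0.7347·(-2) + 0.6612·1 = -1.2490.
u_3 = w_3 + 2.1193·q_1 + 1.2490·q_2 = (2.9744, -2.9231, -2.2051, 2.9487).
‖u_3‖ = 5.5632, so q_3 = (0.5347, -0.5254, -0.3964, 0.5300).

Q = [[-0.3974, -0.1469, 0.5347], [0.5298, -0.0367, -0.5254], [-0.5298, 0.7347, -0.3964], [0.5298, 0.6612, 0.5300]], R = [[7.5498, -1.5894, -2.1193], [0.0000, 4.2981, -1.2490], [0.0000, 0.0000, 5.5632]]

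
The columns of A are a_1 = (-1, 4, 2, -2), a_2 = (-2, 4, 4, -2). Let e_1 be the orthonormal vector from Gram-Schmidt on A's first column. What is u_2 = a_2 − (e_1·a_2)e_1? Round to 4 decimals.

a_1 = (-1, 4, 2, -2); ‖a_1‖ = 5.0000, so e_1 = (-0.2000, 0.8000, 0.4000, -0.4000).
e_1·a_2 = (-0.2000)·(-2) + 0.8000·4 + 0.4000·4 + (-0.4000)·(-2) = 6.0000.
u_2 = a_2 − 6.0000·e_1 = (-0.8000, -0.8000, 1.6000, 0.4000).

u_2 = (-0.8000, -0.8000, 1.6000, 0.4000)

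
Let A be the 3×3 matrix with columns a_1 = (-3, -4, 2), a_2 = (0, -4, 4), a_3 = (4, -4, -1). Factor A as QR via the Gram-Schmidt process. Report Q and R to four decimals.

a_1 = (-3, -4, 2); ‖a_1‖ = 5.3852, so e_1 = (-0.5571, -0.7428, 0.3714).
e_1·a_2 = (-0.5571)·0 + (-0.7428)·(-4) + 0.3714·4 = 4.4567.
u_2 = a_2 − 4.4567·e_1 = (2.4828, -0.6897, 2.3448).
‖u_2‖ = 3.4840, so e_2 = (0.7126, -0.1980, 0.6730).
e_1·a_3 = (-0.5571)·4 + (-0.7428)·(-4) + 0.3714·(-1) = 0.3714; e_2·a_3 = 0.7126·4 + (-0.1980)·(-4) + 0.6730·(-1) = 2.9693.
u_3 = a_3 − 0.3714·e_1 − 2.9693·e_2 = (2.0909, -3.1364, -3.1364).
‖u_3‖ = 4.9036, so e_3 = (0.4264, -0.6396, -0.6396).

Q = [[-0.5571, 0.7126, 0.4264], [-0.7428, -0.1980, -0.6396], [0.3714, 0.6730, -0.6396]], R = [[5.3852, 4.4567, 0.3714], [0.0000, 3.4840, 2.9693], [0.0000, 0.0000, 4.9036]]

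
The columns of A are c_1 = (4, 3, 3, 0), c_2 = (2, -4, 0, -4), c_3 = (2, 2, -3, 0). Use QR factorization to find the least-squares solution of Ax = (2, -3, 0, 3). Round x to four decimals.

x = (-0.0039, 0.1004, -0.0929)

q_1 = c_1/‖c_1‖ = (4, 3, 3, 0)/5.8310 = (0.6860, 0.5145, 0.5145, 0.0000).
r_{12} = q_1·c_2 = -0.6860.
u_2 = c_2 + 0.6860·q_1 = (2.4706, -3.6471, 0.3529, -4.0000).
‖u_2‖ = 5.9607, so q_2 = (0.4145, -0.6119, 0.0592, -0.6711).
r_{13} = q_1·c_3 = 0.8575; r_{23} = q_2·c_3 = -0.5724.
u_3 = c_3 − 0.8575·q_1 + 0.5724·q_2 = (1.6490, 1.2086, -3.4073, -0.3841).
‖u_3‖ = 3.9921, so q_3 = (0.4131, 0.3027, -0.8535, -0.0962).
Qᵀb = (-0.1715, 0.6513, -0.3708).
Back-substitute: x_3 = -0.3708/3.9921 = -0.0929.
x_2 = (0.6513 + 0.5724·(-0.0929))/5.9607 = 0.1004.
x_1 = (-0.1715 + 0.6860·0.1004 − 0.8575·(-0.0929))/5.8310 = -0.0039.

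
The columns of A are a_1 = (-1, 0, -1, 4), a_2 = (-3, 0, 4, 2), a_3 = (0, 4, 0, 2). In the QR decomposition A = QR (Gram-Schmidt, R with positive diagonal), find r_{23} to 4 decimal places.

r_{23} = 0.1734

a_1 = (-1, 0, -1, 4); ‖a_1‖ = 4.2426, so q_1 = (-0.2357, 0.0000, -0.2357, 0.9428).
q_1·a_2 = (-0.2357)·(-3) + 0.0000·0 + (-0.2357)·4 + 0.9428·2 = 1.6499.
u_2 = a_2 − 1.6499·q_1 = (-2.6111, 0.0000, 4.3889, 0.4444).
‖u_2‖ = 5.1262, so q_2 = (-0.5094, 0.0000, 0.8562, 0.0867).
r_{23} = q_2·a_3 = 0.1734.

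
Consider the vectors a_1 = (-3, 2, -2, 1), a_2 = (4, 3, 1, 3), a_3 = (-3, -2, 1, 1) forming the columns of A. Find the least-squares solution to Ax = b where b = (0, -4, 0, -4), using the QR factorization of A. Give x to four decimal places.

a_1 = (-3, 2, -2, 1); ‖a_1‖ = 4.2426, so e_1 = (-0.7071, 0.4714, -0.4714, 0.2357).
e_1·a_2 = (-0.7071)·4 + 0.4714·3 + (-0.4714)·1 + 0.2357·3 = -1.1785.
u_2 = a_2 + 1.1785·e_1 = (3.1667, 3.5556, 0.4444, 3.2778).
‖u_2‖ = 5.7975, so e_2 = (0.5462, 0.6133, 0.0767, 0.5654).
e_1·a_3 = (-0.7071)·(-3) + 0.4714·(-2) + (-0.4714)·1 + 0.2357·1 = 0.9428; e_2·a_3 = 0.5462·(-3) + 0.6133·(-2) + 0.0767·1 + 0.5654·1 = -2.2232.
u_3 = a_3 − 0.9428·e_1 + 2.2232·e_2 = (-1.1190, -1.0810, 1.6149, 2.0347).
‖u_3‖ = 3.0280, so e_3 = (-0.3696, -0.3570, 0.5333, 0.6720).
Qᵀb = (-2.8284, -4.7147, -1.2599).
Back-substitute: x_3 = -1.2599/3.0280 = -0.4161.
x_2 = (-4.7147 + 2.2232·(-0.4161))/5.7975 = -0.9728.
x_1 = (-2.8284 + 1.1785·(-0.9728) − 0.9428·(-0.4161))/4.2426 = -0.8444.

x = (-0.8444, -0.9728, -0.4161)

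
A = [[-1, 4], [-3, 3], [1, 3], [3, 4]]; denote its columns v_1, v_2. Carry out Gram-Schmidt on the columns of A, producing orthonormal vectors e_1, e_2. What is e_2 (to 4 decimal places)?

e_1 = v_1/‖v_1‖ = (-1, -3, 1, 3)/4.4721 = (-0.2236, -0.6708, 0.2236, 0.6708).
r_{12} = e_1·v_2 = 0.4472.
u_2 = v_2 − 0.4472·e_1 = (4.1000, 3.3000, 2.9000, 3.7000).
‖u_2‖ = 7.0569, so e_2 = (0.5810, 0.4676, 0.4109, 0.5243).

e_2 = (0.5810, 0.4676, 0.4109, 0.5243)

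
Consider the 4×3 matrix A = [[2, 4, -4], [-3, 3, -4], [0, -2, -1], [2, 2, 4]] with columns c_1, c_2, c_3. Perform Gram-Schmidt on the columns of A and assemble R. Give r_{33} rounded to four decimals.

r_{33} = 5.2977

c_1 = (2, -3, 0, 2); ‖c_1‖ = 4.1231, so e_1 = (0.4851, -0.7276, 0.0000, 0.4851).
e_1·c_2 = 0.4851·4 + (-0.7276)·3 + 0.0000·(-2) + 0.4851·2 = 0.7276.
u_2 = c_2 − 0.7276·e_1 = (3.6471, 3.5294, -2.0000, 1.6471).
‖u_2‖ = 5.6983, so e_2 = (0.6400, 0.6194, -0.3510, 0.2890).
e_1·c_3 = 0.4851·(-4) + (-0.7276)·(-4) + 0.0000·(-1) + 0.4851·4 = 2.9104; e_2·c_3 = 0.6400·(-4) + 0.6194·(-4) + (-0.3510)·(-1) + 0.2890·4 = -3.5305.
u_3 = c_3 − 2.9104·e_1 + 3.5305·e_2 = (-3.1522, 0.3043, -2.2391, 3.6087).
r_{33} = ‖u_3‖ = 5.2977.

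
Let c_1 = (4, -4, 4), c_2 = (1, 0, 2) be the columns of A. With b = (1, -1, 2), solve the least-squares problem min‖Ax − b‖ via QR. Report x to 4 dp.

q_1 = c_1/‖c_1‖ = (4, -4, 4)/6.9282 = (0.5774, -0.5774, 0.5774).
r_{12} = q_1·c_2 = 1.7321.
u_2 = c_2 − 1.7321·q_1 = (0.0000, 1.0000, 1.0000).
‖u_2‖ = 1.4142, so q_2 = (0.0000, 0.7071, 0.7071).
Qᵀb = (2.3094, 0.7071).
Back-substitute: x_2 = 0.7071/1.4142 = 0.5000.
x_1 = (2.3094 − 1.7321·0.5000)/6.9282 = 0.2083.

x = (0.2083, 0.5000)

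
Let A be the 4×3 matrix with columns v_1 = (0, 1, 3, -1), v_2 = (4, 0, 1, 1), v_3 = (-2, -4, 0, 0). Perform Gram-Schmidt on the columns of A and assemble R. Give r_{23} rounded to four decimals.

q_1 = v_1/‖v_1‖ = (0, 1, 3, -1)/3.3166 = (0.0000, 0.3015, 0.9045, -0.3015).
r_{12} = q_1·v_2 = 0.6030.
u_2 = v_2 − 0.6030·q_1 = (4.0000, -0.1818, 0.4545, 1.1818).
‖u_2‖ = 4.1996, so q_2 = (0.9525, -0.0433, 0.1082, 0.2814).
r_{23} = q_2·v_3 = -1.7318.

r_{23} = -1.7318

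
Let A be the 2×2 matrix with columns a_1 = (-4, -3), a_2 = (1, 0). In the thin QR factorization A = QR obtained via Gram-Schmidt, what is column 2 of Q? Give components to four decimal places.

e_1 = a_1/‖a_1‖ = (-4, -3)/5.0000 = (-0.8000, -0.6000).
r_{12} = e_1·a_2 = -0.8000.
u_2 = a_2 + 0.8000·e_1 = (0.3600, -0.4800).
‖u_2‖ = 0.6000, so e_2 = (0.6000, -0.8000).

e_2 = (0.6000, -0.8000)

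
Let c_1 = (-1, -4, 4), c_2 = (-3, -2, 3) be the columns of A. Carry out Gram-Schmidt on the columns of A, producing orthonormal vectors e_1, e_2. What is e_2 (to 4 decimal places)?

c_1 = (-1, -4, 4); ‖c_1‖ = 5.7446, so e_1 = (-0.1741, -0.6963, 0.6963).
e_1·c_2 = (-0.1741)·(-3) + (-0.6963)·(-2) + 0.6963·3 = 4.0038.
u_2 = c_2 − 4.0038·e_1 = (-2.3030, 0.7879, 0.2121).
‖u_2‖ = 2.4433, so e_2 = (-0.9426, 0.3225, 0.0868).

e_2 = (-0.9426, 0.3225, 0.0868)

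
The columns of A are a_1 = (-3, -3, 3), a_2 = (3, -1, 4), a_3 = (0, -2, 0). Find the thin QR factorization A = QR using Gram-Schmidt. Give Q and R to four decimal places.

a_1 = (-3, -3, 3); ‖a_1‖ = 5.1962, so e_1 = (-0.5774, -0.5774, 0.5774).
e_1·a_2 = (-0.5774)·3 + (-0.5774)·(-1) + 0.5774·4 = 1.1547.
u_2 = a_2 − 1.1547·e_1 = (3.6667, -0.3333, 3.3333).
‖u_2‖ = 4.9666, so e_2 = (0.7383, -0.0671, 0.6712).
e_1·a_3 = (-0.5774)·0 + (-0.5774)·(-2) + 0.5774·0 = 1.1547; e_2·a_3 = 0.7383·0 + (-0.0671)·(-2) + 0.6712·0 = 0.1342.
u_3 = a_3 − 1.1547·e_1 − 0.1342·e_2 = (0.5676, -1.3243, -0.7568).
‖u_3‖ = 1.6275, so e_3 = (0.3487, -0.8137, -0.4650).

Q = [[-0.5774, 0.7383, 0.3487], [-0.5774, -0.0671, -0.8137], [0.5774, 0.6712, -0.4650]], R = [[5.1962, 1.1547, 1.1547], [0.0000, 4.9666, 0.1342], [0.0000, 0.0000, 1.6275]]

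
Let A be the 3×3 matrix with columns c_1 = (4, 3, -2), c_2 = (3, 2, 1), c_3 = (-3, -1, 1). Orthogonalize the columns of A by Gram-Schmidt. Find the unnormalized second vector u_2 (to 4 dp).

u_2 = (0.7931, 0.3448, 2.1034)

e_1 = c_1/‖c_1‖ = (4, 3, -2)/5.3852 = (0.7428, 0.5571, -0.3714).
r_{12} = e_1·c_2 = 2.9711.
u_2 = c_2 − 2.9711·e_1 = (0.7931, 0.3448, 2.1034).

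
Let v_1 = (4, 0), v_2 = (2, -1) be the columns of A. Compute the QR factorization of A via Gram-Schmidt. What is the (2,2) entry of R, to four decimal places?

r_{22} = 1.0000

v_1 = (4, 0); ‖v_1‖ = 4.0000, so e_1 = (1.0000, 0.0000).
e_1·v_2 = 1.0000·2 + 0.0000·(-1) = 2.0000.
u_2 = v_2 − 2.0000·e_1 = (0.0000, -1.0000).
r_{22} = ‖u_2‖ = 1.0000.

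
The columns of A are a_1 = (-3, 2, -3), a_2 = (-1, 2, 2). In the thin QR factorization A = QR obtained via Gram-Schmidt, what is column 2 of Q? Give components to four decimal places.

a_1 = (-3, 2, -3); ‖a_1‖ = 4.6904, so e_1 = (-0.6396, 0.4264, -0.6396).
e_1·a_2 = (-0.6396)·(-1) + 0.4264·2 + (-0.6396)·2 = 0.2132.
u_2 = a_2 − 0.2132·e_1 = (-0.8636, 1.9091, 2.1364).
‖u_2‖ = 2.9924, so e_2 = (-0.2886, 0.6380, 0.7139).

e_2 = (-0.2886, 0.6380, 0.7139)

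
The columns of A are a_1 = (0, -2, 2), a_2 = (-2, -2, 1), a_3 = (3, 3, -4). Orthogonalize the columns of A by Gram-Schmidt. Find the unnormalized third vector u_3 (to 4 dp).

e_1 = a_1/‖a_1‖ = (0, -2, 2)/2.8284 = (0.0000, -0.7071, 0.7071).
r_{12} = e_1·a_2 = 2.1213.
u_2 = a_2 − 2.1213·e_1 = (-2.0000, -0.5000, -0.5000).
‖u_2‖ = 2.1213, so e_2 = (-0.9428, -0.2357, -0.2357).
r_{13} = e_1·a_3 = -4.9497; r_{23} = e_2·a_3 = -2.5927.
u_3 = a_3 + 4.9497·e_1 + 2.5927·e_2 = (0.5556, -1.1111, -1.1111).

u_3 = (0.5556, -1.1111, -1.1111)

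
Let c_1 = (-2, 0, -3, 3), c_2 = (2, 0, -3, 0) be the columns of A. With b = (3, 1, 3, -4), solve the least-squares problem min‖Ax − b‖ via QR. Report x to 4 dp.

q_1 = c_1/‖c_1‖ = (-2, 0, -3, 3)/4.6904 = (-0.4264, 0.0000, -0.6396, 0.6396).
r_{12} = q_1·c_2 = 1.0660.
u_2 = c_2 − 1.0660·q_1 = (2.4545, 0.0000, -2.3182, -0.6818).
‖u_2‖ = 3.4444, so q_2 = (0.7126, 0.0000, -0.6730, -0.1980).
Qᵀb = (-5.7564, 0.9106).
Back-substitute: x_2 = 0.9106/3.4444 = 0.2644.
x_1 = (-5.7564 − 1.0660·0.2644)/4.6904 = -1.2874.

x = (-1.2874, 0.2644)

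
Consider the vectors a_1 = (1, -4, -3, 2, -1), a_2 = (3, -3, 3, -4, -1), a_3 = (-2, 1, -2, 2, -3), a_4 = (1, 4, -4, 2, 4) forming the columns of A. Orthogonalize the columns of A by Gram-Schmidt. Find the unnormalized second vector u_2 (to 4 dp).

u_2 = (3.0323, -3.1290, 2.9032, -3.9355, -1.0323)

q_1 = a_1/‖a_1‖ = (1, -4, -3, 2, -1)/5.5678 = (0.1796, -0.7184, -0.5388, 0.3592, -0.1796).
r_{12} = q_1·a_2 = -0.1796.
u_2 = a_2 + 0.1796·q_1 = (3.0323, -3.1290, 2.9032, -3.9355, -1.0323).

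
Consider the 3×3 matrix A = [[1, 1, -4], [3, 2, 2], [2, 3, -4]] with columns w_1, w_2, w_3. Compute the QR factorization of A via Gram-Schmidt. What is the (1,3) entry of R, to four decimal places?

q_1 = w_1/‖w_1‖ = (1, 3, 2)/3.7417 = (0.2673, 0.8018, 0.5345).
r_{13} = q_1·w_3 = -1.6036.

r_{13} = -1.6036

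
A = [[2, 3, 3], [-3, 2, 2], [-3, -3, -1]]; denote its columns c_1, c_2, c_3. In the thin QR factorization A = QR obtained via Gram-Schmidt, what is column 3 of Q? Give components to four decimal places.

c_1 = (2, -3, -3); ‖c_1‖ = 4.6904, so e_1 = (0.4264, -0.6396, -0.6396).
e_1·c_2 = 0.4264·3 + (-0.6396)·2 + (-0.6396)·(-3) = 1.9188.
u_2 = c_2 − 1.9188·e_1 = (2.1818, 3.2273, -1.7727).
‖u_2‖ = 4.2800, so e_2 = (0.5098, 0.7540, -0.4142).
e_1·c_3 = 0.4264·3 + (-0.6396)·2 + (-0.6396)·(-1) = 0.6396; e_2·c_3 = 0.5098·3 + 0.7540·2 + (-0.4142)·(-1) = 3.4516.
u_3 = c_3 − 0.6396·e_1 − 3.4516·e_2 = (0.9677, -0.1935, 0.8387).
‖u_3‖ = 1.2952, so e_3 = (0.7472, -0.1494, 0.6476).

e_3 = (0.7472, -0.1494, 0.6476)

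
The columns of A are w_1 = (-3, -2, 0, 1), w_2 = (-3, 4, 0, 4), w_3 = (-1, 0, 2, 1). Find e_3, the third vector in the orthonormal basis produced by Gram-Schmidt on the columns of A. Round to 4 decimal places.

w_1 = (-3, -2, 0, 1); ‖w_1‖ = 3.7417, so e_1 = (-0.8018, -0.5345, 0.0000, 0.2673).
e_1·w_2 = (-0.8018)·(-3) + (-0.5345)·4 + 0.0000·0 + 0.2673·4 = 1.3363.
u_2 = w_2 − 1.3363·e_1 = (-1.9286, 4.7143, 0.0000, 3.6429).
‖u_2‖ = 6.2621, so e_2 = (-0.3080, 0.7528, 0.0000, 0.5817).
e_1·w_3 = (-0.8018)·(-1) + (-0.5345)·0 + 0.0000·2 + 0.2673·1 = 1.0690; e_2·w_3 = (-0.3080)·(-1) + 0.7528·0 + 0.0000·2 + 0.5817·1 = 0.8897.
u_3 = w_3 − 1.0690·e_1 − 0.8897·e_2 = (0.1311, -0.0984, 2.0000, 0.1967).
‖u_3‖ = 2.0163, so e_3 = (0.0650, -0.0488, 0.9919, 0.0976).

e_3 = (0.0650, -0.0488, 0.9919, 0.0976)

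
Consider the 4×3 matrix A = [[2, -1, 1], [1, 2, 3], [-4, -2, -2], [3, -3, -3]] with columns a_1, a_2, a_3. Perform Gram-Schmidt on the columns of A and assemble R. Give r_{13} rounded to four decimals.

a_1 = (2, 1, -4, 3); ‖a_1‖ = 5.4772, so e_1 = (0.3651, 0.1826, -0.7303, 0.5477).
r_{13} = e_1·a_3 = 0.7303.

r_{13} = 0.7303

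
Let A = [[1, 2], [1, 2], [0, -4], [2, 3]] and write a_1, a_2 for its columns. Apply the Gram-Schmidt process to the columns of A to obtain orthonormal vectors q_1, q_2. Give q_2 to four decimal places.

q_2 = (0.0825, 0.0825, -0.9897, -0.0825)

a_1 = (1, 1, 0, 2); ‖a_1‖ = 2.4495, so q_1 = (0.4082, 0.4082, 0.0000, 0.8165).
q_1·a_2 = 0.4082·2 + 0.4082·2 + 0.0000·(-4) + 0.8165·3 = 4.0825.
u_2 = a_2 − 4.0825·q_1 = (0.3333, 0.3333, -4.0000, -0.3333).
‖u_2‖ = 4.0415, so q_2 = (0.0825, 0.0825, -0.9897, -0.0825).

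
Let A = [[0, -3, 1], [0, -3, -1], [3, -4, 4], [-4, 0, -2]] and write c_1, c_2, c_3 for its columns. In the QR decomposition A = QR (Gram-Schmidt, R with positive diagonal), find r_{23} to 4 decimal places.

e_1 = c_1/‖c_1‖ = (0, 0, 3, -4)/5.0000 = (0.0000, 0.0000, 0.6000, -0.8000).
r_{12} = e_1·c_2 = -2.4000.
u_2 = c_2 + 2.4000·e_1 = (-3.0000, -3.0000, -2.5600, -1.9200).
‖u_2‖ = 5.3141, so e_2 = (-0.5645, -0.5645, -0.4817, -0.3613).
r_{23} = e_2·c_3 = -1.2043.

r_{23} = -1.2043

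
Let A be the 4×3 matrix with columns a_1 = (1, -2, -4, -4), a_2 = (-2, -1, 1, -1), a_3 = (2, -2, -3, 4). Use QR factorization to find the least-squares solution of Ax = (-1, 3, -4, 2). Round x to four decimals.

e_1 = a_1/‖a_1‖ = (1, -2, -4, -4)/6.0828 = (0.1644, -0.3288, -0.6576, -0.6576).
r_{12} = e_1·a_2 = 0.0000.
u_2 = a_2 + 0.0000·e_1 = (-2.0000, -1.0000, 1.0000, -1.0000).
‖u_2‖ = 2.6458, so e_2 = (-0.7559, -0.3780, 0.3780, -0.3780).
r_{13} = e_1·a_3 = 0.3288; r_{23} = e_2·a_3 = -3.4017.
u_3 = a_3 − 0.3288·e_1 + 3.4017·e_2 = (-0.6255, -3.1776, -1.4981, 2.9305).
‖u_3‖ = 4.6174, so e_3 = (-0.1355, -0.6882, -0.3244, 0.6347).
Qᵀb = (0.1644, -2.6458, 0.6380).
Back-substitute: x_3 = 0.6380/4.6174 = 0.1382.
x_2 = (-2.6458 + 3.4017·0.1382)/2.6458 = -0.8223.
x_1 = (0.1644 + 0.0000·(-0.8223) − 0.3288·0.1382)/6.0828 = 0.0196.

x = (0.0196, -0.8223, 0.1382)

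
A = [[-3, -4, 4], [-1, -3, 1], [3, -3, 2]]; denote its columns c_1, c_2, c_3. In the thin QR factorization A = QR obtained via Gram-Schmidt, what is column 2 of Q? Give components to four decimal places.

e_2 = (-0.5387, -0.4737, -0.6967)

c_1 = (-3, -1, 3); ‖c_1‖ = 4.3589, so e_1 = (-0.6882, -0.2294, 0.6882).
e_1·c_2 = (-0.6882)·(-4) + (-0.2294)·(-3) + 0.6882·(-3) = 1.3765.
u_2 = c_2 − 1.3765·e_1 = (-3.0526, -2.6842, -3.9474).
‖u_2‖ = 5.6662, so e_2 = (-0.5387, -0.4737, -0.6967).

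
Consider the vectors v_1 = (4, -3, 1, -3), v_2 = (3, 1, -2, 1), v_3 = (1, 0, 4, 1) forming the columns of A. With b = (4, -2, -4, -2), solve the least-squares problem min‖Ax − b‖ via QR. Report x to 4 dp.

q_1 = v_1/‖v_1‖ = (4, -3, 1, -3)/5.9161 = (0.6761, -0.5071, 0.1690, -0.5071).
r_{12} = q_1·v_2 = 0.6761.
u_2 = v_2 − 0.6761·q_1 = (2.5429, 1.3429, -2.1143, 1.3429).
‖u_2‖ = 3.8135, so q_2 = (0.6668, 0.3521, -0.5544, 0.3521).
r_{13} = q_1·v_3 = 0.8452; r_{23} = q_2·v_3 = -1.1987.
u_3 = v_3 − 0.8452·q_1 + 1.1987·q_2 = (1.2279, 0.8507, 3.1925, 1.8507).
‖u_3‖ = 3.9810, so q_3 = (0.3084, 0.2137, 0.8019, 0.4649).
Qᵀb = (4.0567, 3.4764, -3.3311).
Back-substitute: x_3 = -3.3311/3.9810 = -0.8367.
x_2 = (3.4764 + 1.1987·(-0.8367))/3.8135 = 0.6486.
x_1 = (4.0567 − 0.6761·0.6486 − 0.8452·(-0.8367))/5.9161 = 0.7311.

x = (0.7311, 0.6486, -0.8367)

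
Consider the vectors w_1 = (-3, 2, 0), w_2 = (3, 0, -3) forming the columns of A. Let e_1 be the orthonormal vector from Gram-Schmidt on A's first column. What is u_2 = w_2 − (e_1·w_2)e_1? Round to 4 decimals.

w_1 = (-3, 2, 0); ‖w_1‖ = 3.6056, so e_1 = (-0.8321, 0.5547, 0.0000).
e_1·w_2 = (-0.8321)·3 + 0.5547·0 + 0.0000·(-3) = -2.4962.
u_2 = w_2 + 2.4962·e_1 = (0.9231, 1.3846, -3.0000).

u_2 = (0.9231, 1.3846, -3.0000)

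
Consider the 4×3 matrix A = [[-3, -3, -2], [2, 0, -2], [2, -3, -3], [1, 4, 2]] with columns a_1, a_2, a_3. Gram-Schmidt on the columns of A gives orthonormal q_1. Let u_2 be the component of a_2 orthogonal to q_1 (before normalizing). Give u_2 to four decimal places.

a_1 = (-3, 2, 2, 1); ‖a_1‖ = 4.2426, so q_1 = (-0.7071, 0.4714, 0.4714, 0.2357).
q_1·a_2 = (-0.7071)·(-3) + 0.4714·0 + 0.4714·(-3) + 0.2357·4 = 1.6499.
u_2 = a_2 − 1.6499·q_1 = (-1.8333, -0.7778, -3.7778, 3.6111).

u_2 = (-1.8333, -0.7778, -3.7778, 3.6111)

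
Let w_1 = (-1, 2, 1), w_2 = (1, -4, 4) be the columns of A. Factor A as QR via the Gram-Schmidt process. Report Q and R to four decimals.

w_1 = (-1, 2, 1); ‖w_1‖ = 2.4495, so e_1 = (-0.4082, 0.8165, 0.4082).
e_1·w_2 = (-0.4082)·1 + 0.8165·(-4) + 0.4082·4 = -2.0412.
u_2 = w_2 + 2.0412·e_1 = (0.1667, -2.3333, 4.8333).
‖u_2‖ = 5.3697, so e_2 = (0.0310, -0.4345, 0.9001).

Q = [[-0.4082, 0.0310], [0.8165, -0.4345], [0.4082, 0.9001]], R = [[2.4495, -2.0412], [0.0000, 5.3697]]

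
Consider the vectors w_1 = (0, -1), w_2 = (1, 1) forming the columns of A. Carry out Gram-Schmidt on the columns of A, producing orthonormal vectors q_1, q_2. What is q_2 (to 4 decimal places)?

q_2 = (1.0000, 0.0000)

q_1 = w_1/‖w_1‖ = (0, -1)/1.0000 = (0.0000, -1.0000).
r_{12} = q_1·w_2 = -1.0000.
u_2 = w_2 + 1.0000·q_1 = (1.0000, 0.0000).
‖u_2‖ = 1.0000, so q_2 = (1.0000, 0.0000).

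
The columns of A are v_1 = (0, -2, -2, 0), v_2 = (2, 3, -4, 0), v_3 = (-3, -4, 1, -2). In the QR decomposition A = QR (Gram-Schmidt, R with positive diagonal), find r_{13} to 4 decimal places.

r_{13} = 2.1213

v_1 = (0, -2, -2, 0); ‖v_1‖ = 2.8284, so q_1 = (0.0000, -0.7071, -0.7071, 0.0000).
r_{13} = q_1·v_3 = 2.1213.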